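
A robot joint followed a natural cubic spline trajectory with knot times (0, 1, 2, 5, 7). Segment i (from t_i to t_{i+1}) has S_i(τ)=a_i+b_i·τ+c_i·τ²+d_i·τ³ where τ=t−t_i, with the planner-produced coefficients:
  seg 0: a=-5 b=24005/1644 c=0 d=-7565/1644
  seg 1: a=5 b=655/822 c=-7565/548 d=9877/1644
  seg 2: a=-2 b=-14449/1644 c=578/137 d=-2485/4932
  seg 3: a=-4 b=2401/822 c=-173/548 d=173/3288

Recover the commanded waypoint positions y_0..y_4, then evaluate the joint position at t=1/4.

y_0=-5 y_1=5 y_2=-2 y_3=-4 y_4=1
S(1/4) = -49855/35072

y_0 = S_0(0) = a_0 = -5
y_1 = S_1(0) = a_1 = 5
y_2 = S_2(0) = a_2 = -2
y_3 = S_3(0) = a_3 = -4
y_4 = S_3(2) = 1
t_q=1/4 is in segment 0 (τ=1/4); S_0(τ)=-49855/35072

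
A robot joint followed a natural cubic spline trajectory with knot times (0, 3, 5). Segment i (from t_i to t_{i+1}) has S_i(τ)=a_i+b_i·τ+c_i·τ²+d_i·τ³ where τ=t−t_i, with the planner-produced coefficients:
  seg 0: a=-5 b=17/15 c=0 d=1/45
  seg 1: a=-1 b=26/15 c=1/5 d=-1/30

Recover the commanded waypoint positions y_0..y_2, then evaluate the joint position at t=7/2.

y_0 = S_0(0) = a_0 = -5
y_1 = S_1(0) = a_1 = -1
y_2 = S_1(2) = 3
t_q=7/2 is in segment 1 (τ=1/2); S_1(τ)=-7/80

y_0=-5 y_1=-1 y_2=3
S(7/2) = -7/80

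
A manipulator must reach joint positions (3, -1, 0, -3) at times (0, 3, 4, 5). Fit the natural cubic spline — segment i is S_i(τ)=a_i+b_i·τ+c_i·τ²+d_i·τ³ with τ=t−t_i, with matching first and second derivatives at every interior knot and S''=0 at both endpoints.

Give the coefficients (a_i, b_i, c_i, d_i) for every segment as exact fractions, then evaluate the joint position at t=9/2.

  seg 0: a=3 b=-244/93 c=0 d=40/279
  seg 1: a=-1 b=116/93 c=40/31 d=-143/93
  seg 2: a=0 b=-73/93 c=-103/31 d=103/93
S(9/2) = -269/248

Δ: Δ0=-4/3, Δ1=1, Δ2=-3
row 1: diag=8, rhs=14; c'=1/8, d'=7/4
row 2: denom=4−1·1/8=31/8; d'=(-24−1·7/4)/(31/8)=-206/31
back: M2=-206/31
back: M1=7/4−1/8·-206/31=80/31
M: M0=0, M1=80/31, M2=-206/31, M3=0
seg 0: a=3, c=M0/2=0, d=(M1−M0)/(6·3)=40/279, b=Δ0−h0·(2M0+M1)/6=-244/93
seg 1: a=-1, c=M1/2=40/31, d=(M2−M1)/(6·1)=-143/93, b=Δ1−h1·(2M1+M2)/6=116/93
seg 2: a=0, c=M2/2=-103/31, d=(M3−M2)/(6·1)=103/93, b=Δ2−h2·(2M2+M3)/6=-73/93
t_q=9/2 → seg 2, τ=1/2; S=0+-73/93·τ+-103/31·τ²+103/93·τ³=-269/248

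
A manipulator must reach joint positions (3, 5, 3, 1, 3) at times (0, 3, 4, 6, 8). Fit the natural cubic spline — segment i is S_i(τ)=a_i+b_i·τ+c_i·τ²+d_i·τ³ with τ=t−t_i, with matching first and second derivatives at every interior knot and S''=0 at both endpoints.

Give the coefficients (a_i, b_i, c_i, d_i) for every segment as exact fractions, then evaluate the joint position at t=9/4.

Δ: Δ0=2/3, Δ1=-2, Δ2=-1, Δ3=1
row 1: diag=8, rhs=-16; c'=1/8, d'=-2
row 2: denom=6−1·1/8=47/8; d'=(6−1·-2)/(47/8)=64/47
row 3: denom=8−2·16/47=344/47; d'=(12−2·64/47)/(344/47)=109/86
back: M3=109/86
back: M2=64/47−16/47·109/86=40/43
back: M1=-2−1/8·40/43=-91/43
M: M0=0, M1=-91/43, M2=40/43, M3=109/86, M4=0
seg 0: a=3, c=M0/2=0, d=(M1−M0)/(6·3)=-91/774, b=Δ0−h0·(2M0+M1)/6=445/258
seg 1: a=5, c=M1/2=-91/86, d=(M2−M1)/(6·1)=131/258, b=Δ1−h1·(2M1+M2)/6=-187/129
seg 2: a=3, c=M2/2=20/43, d=(M3−M2)/(6·2)=29/1032, b=Δ2−h2·(2M2+M3)/6=-527/258
seg 3: a=1, c=M3/2=109/172, d=(M4−M3)/(6·2)=-109/1032, b=Δ3−h3·(2M3+M4)/6=20/129
t_q=9/4 → seg 0, τ=9/4; S=3+445/258·τ+0·τ²+-91/774·τ³=30501/5504

  seg 0: a=3 b=445/258 c=0 d=-91/774
  seg 1: a=5 b=-187/129 c=-91/86 d=131/258
  seg 2: a=3 b=-527/258 c=20/43 d=29/1032
  seg 3: a=1 b=20/129 c=109/172 d=-109/1032
S(9/4) = 30501/5504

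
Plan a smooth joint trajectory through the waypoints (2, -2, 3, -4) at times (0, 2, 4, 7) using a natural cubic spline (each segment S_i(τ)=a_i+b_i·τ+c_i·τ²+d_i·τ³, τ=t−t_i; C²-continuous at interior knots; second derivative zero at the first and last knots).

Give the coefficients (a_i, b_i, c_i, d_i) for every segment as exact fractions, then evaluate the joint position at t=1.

Δ: Δ0=-2, Δ1=5/2, Δ2=-7/3
row 1: diag=8, rhs=27; c'=1/4, d'=27/8
row 2: denom=10−2·1/4=19/2; d'=(-29−2·27/8)/(19/2)=-143/38
back: M2=-143/38
back: M1=27/8−1/4·-143/38=82/19
M: M0=0, M1=82/19, M2=-143/38, M3=0
seg 0: a=2, c=M0/2=0, d=(M1−M0)/(6·2)=41/114, b=Δ0−h0·(2M0+M1)/6=-196/57
seg 1: a=-2, c=M1/2=41/19, d=(M2−M1)/(6·2)=-307/456, b=Δ1−h1·(2M1+M2)/6=50/57
seg 2: a=3, c=M2/2=-143/76, d=(M3−M2)/(6·3)=143/684, b=Δ2−h2·(2M2+M3)/6=163/114
t_q=1 → seg 0, τ=1; S=2+-196/57·τ+0·τ²+41/114·τ³=-41/38

  seg 0: a=2 b=-196/57 c=0 d=41/114
  seg 1: a=-2 b=50/57 c=41/19 d=-307/456
  seg 2: a=3 b=163/114 c=-143/76 d=143/684
S(1) = -41/38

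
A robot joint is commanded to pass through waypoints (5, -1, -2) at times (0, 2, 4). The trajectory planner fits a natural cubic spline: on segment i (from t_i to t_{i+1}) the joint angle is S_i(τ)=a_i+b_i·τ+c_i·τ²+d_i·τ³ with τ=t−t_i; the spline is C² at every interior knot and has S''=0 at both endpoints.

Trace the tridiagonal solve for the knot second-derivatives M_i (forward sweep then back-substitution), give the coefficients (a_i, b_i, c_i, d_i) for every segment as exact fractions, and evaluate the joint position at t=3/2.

  seg 0: a=5 b=-29/8 c=0 d=5/32
  seg 1: a=-1 b=-7/4 c=15/16 d=-5/32
S(3/2) = 23/256

Δ: Δ0=-3, Δ1=-1/2
row 1: diag=8, rhs=15; c'=1/4, d'=15/8
back: M1=15/8
M: M0=0, M1=15/8, M2=0
seg 0: a=5, c=M0/2=0, d=(M1−M0)/(6·2)=5/32, b=Δ0−h0·(2M0+M1)/6=-29/8
seg 1: a=-1, c=M1/2=15/16, d=(M2−M1)/(6·2)=-5/32, b=Δ1−h1·(2M1+M2)/6=-7/4
t_q=3/2 → seg 0, τ=3/2; S=5+-29/8·τ+0·τ²+5/32·τ³=23/256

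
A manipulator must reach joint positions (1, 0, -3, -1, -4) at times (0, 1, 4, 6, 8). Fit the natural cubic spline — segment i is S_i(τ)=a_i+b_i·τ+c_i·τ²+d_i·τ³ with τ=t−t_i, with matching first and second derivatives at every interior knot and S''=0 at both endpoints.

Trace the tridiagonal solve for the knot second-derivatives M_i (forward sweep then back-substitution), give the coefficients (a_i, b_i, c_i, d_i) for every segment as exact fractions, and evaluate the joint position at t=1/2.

Δ: Δ0=-1, Δ1=-1, Δ2=1, Δ3=-3/2
row 1: diag=8, rhs=0; c'=3/8, d'=0
row 2: denom=10−3·3/8=71/8; d'=(12−3·0)/(71/8)=96/71
row 3: denom=8−2·16/71=536/71; d'=(-15−2·96/71)/(536/71)=-1257/536
back: M3=-1257/536
back: M2=96/71−16/71·-1257/536=126/67
back: M1=0−3/8·126/67=-189/268
M: M0=0, M1=-189/268, M2=126/67, M3=-1257/536, M4=0
seg 0: a=1, c=M0/2=0, d=(M1−M0)/(6·1)=-63/536, b=Δ0−h0·(2M0+M1)/6=-473/536
seg 1: a=0, c=M1/2=-189/536, d=(M2−M1)/(6·3)=77/536, b=Δ1−h1·(2M1+M2)/6=-331/268
seg 2: a=-3, c=M2/2=63/67, d=(M3−M2)/(6·2)=-755/2144, b=Δ2−h2·(2M2+M3)/6=283/536
seg 3: a=-1, c=M3/2=-1257/1072, d=(M4−M3)/(6·2)=419/2144, b=Δ3−h3·(2M3+M4)/6=17/268
t_q=1/2 → seg 0, τ=1/2; S=1+-473/536·τ+0·τ²+-63/536·τ³=2333/4288

  seg 0: a=1 b=-473/536 c=0 d=-63/536
  seg 1: a=0 b=-331/268 c=-189/536 d=77/536
  seg 2: a=-3 b=283/536 c=63/67 d=-755/2144
  seg 3: a=-1 b=17/268 c=-1257/1072 d=419/2144
S(1/2) = 2333/4288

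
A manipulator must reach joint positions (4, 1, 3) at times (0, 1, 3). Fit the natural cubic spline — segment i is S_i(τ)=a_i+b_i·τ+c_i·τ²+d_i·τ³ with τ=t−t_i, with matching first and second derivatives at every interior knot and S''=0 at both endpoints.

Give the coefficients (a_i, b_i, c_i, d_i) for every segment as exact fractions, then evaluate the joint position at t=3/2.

Δ: Δ0=-3, Δ1=1
row 1: diag=6, rhs=24; c'=1/3, d'=4
back: M1=4
M: M0=0, M1=4, M2=0
seg 0: a=4, c=M0/2=0, d=(M1−M0)/(6·1)=2/3, b=Δ0−h0·(2M0+M1)/6=-11/3
seg 1: a=1, c=M1/2=2, d=(M2−M1)/(6·2)=-1/3, b=Δ1−h1·(2M1+M2)/6=-5/3
t_q=3/2 → seg 1, τ=1/2; S=1+-5/3·τ+2·τ²+-1/3·τ³=5/8

  seg 0: a=4 b=-11/3 c=0 d=2/3
  seg 1: a=1 b=-5/3 c=2 d=-1/3
S(3/2) = 5/8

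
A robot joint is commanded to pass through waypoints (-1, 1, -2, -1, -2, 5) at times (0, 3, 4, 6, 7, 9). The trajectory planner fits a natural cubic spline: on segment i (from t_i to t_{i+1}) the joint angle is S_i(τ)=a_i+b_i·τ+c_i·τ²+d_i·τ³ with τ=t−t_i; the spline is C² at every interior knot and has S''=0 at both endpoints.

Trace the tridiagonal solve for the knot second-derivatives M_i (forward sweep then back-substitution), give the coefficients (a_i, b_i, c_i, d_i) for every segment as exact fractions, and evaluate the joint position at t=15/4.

  seg 0: a=-1 b=20779/8718 c=0 d=-1663/8718
  seg 1: a=1 b=-12061/4359 c=-4989/2906 d=12935/8718
  seg 2: a=-2 b=-15251/8718 c=3973/1453 d=-14033/17436
  seg 3: a=-1 b=-4097/8718 c=-6087/2906 d=6820/4359
  seg 4: a=-2 b=301/8718 c=7553/2906 d=-7553/17436
S(15/4) = -263157/185984

Δ: Δ0=2/3, Δ1=-3, Δ2=1/2, Δ3=-1, Δ4=7/2
row 1: diag=8, rhs=-22; c'=1/8, d'=-11/4
row 2: denom=6−1·1/8=47/8; d'=(21−1·-11/4)/(47/8)=190/47
row 3: denom=6−2·16/47=250/47; d'=(-9−2·190/47)/(250/47)=-803/250
row 4: denom=6−1·47/250=1453/250; d'=(27−1·-803/250)/(1453/250)=7553/1453
back: M4=7553/1453
back: M3=-803/250−47/250·7553/1453=-6087/1453
back: M2=190/47−16/47·-6087/1453=7946/1453
back: M1=-11/4−1/8·7946/1453=-4989/1453
M: M0=0, M1=-4989/1453, M2=7946/1453, M3=-6087/1453, M4=7553/1453, M5=0
seg 0: a=-1, c=M0/2=0, d=(M1−M0)/(6·3)=-1663/8718, b=Δ0−h0·(2M0+M1)/6=20779/8718
seg 1: a=1, c=M1/2=-4989/2906, d=(M2−M1)/(6·1)=12935/8718, b=Δ1−h1·(2M1+M2)/6=-12061/4359
seg 2: a=-2, c=M2/2=3973/1453, d=(M3−M2)/(6·2)=-14033/17436, b=Δ2−h2·(2M2+M3)/6=-15251/8718
seg 3: a=-1, c=M3/2=-6087/2906, d=(M4−M3)/(6·1)=6820/4359, b=Δ3−h3·(2M3+M4)/6=-4097/8718
seg 4: a=-2, c=M4/2=7553/2906, d=(M5−M4)/(6·2)=-7553/17436, b=Δ4−h4·(2M4+M5)/6=301/8718
t_q=15/4 → seg 1, τ=3/4; S=1+-12061/4359·τ+-4989/2906·τ²+12935/8718·τ³=-263157/185984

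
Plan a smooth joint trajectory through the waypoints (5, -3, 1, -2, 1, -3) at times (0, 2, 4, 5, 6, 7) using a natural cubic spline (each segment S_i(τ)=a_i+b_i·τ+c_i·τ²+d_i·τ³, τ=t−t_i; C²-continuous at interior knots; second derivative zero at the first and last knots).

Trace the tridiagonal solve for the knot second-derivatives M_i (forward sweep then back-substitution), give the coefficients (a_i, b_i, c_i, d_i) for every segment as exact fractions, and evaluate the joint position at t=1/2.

Δ: Δ0=-4, Δ1=2, Δ2=-3, Δ3=3, Δ4=-4
row 1: diag=8, rhs=36; c'=1/4, d'=9/2
row 2: denom=6−2·1/4=11/2; d'=(-30−2·9/2)/(11/2)=-78/11
row 3: denom=4−1·2/11=42/11; d'=(36−1·-78/11)/(42/11)=79/7
row 4: denom=4−1·11/42=157/42; d'=(-42−1·79/7)/(157/42)=-2238/157
back: M4=-2238/157
back: M3=79/7−11/42·-2238/157=2358/157
back: M2=-78/11−2/11·2358/157=-1542/157
back: M1=9/2−1/4·-1542/157=1092/157
M: M0=0, M1=1092/157, M2=-1542/157, M3=2358/157, M4=-2238/157, M5=0
seg 0: a=5, c=M0/2=0, d=(M1−M0)/(6·2)=91/157, b=Δ0−h0·(2M0+M1)/6=-992/157
seg 1: a=-3, c=M1/2=546/157, d=(M2−M1)/(6·2)=-439/314, b=Δ1−h1·(2M1+M2)/6=100/157
seg 2: a=1, c=M2/2=-771/157, d=(M3−M2)/(6·1)=650/157, b=Δ2−h2·(2M2+M3)/6=-350/157
seg 3: a=-2, c=M3/2=1179/157, d=(M4−M3)/(6·1)=-766/157, b=Δ3−h3·(2M3+M4)/6=58/157
seg 4: a=1, c=M4/2=-1119/157, d=(M5−M4)/(6·1)=373/157, b=Δ4−h4·(2M4+M5)/6=118/157
t_q=1/2 → seg 0, τ=1/2; S=5+-992/157·τ+0·τ²+91/157·τ³=2403/1256

  seg 0: a=5 b=-992/157 c=0 d=91/157
  seg 1: a=-3 b=100/157 c=546/157 d=-439/314
  seg 2: a=1 b=-350/157 c=-771/157 d=650/157
  seg 3: a=-2 b=58/157 c=1179/157 d=-766/157
  seg 4: a=1 b=118/157 c=-1119/157 d=373/157
S(1/2) = 2403/1256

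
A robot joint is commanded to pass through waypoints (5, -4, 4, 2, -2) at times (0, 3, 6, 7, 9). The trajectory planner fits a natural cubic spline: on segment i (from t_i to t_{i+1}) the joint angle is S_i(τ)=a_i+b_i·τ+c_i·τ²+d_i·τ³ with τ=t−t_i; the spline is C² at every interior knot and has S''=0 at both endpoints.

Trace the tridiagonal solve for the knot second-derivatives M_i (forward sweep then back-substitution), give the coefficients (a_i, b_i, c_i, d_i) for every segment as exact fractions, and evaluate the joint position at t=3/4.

Δ: Δ0=-3, Δ1=8/3, Δ2=-2, Δ3=-2
row 1: diag=12, rhs=34; c'=1/4, d'=17/6
row 2: denom=8−3·1/4=29/4; d'=(-28−3·17/6)/(29/4)=-146/29
row 3: denom=6−1·4/29=170/29; d'=(0−1·-146/29)/(170/29)=73/85
back: M3=73/85
back: M2=-146/29−4/29·73/85=-438/85
back: M1=17/6−1/4·-438/85=1051/255
M: M0=0, M1=1051/255, M2=-438/85, M3=73/85, M4=0
seg 0: a=5, c=M0/2=0, d=(M1−M0)/(6·3)=1051/4590, b=Δ0−h0·(2M0+M1)/6=-2581/510
seg 1: a=-4, c=M1/2=1051/510, d=(M2−M1)/(6·3)=-473/918, b=Δ1−h1·(2M1+M2)/6=286/255
seg 2: a=4, c=M2/2=-219/85, d=(M3−M2)/(6·1)=511/510, b=Δ2−h2·(2M2+M3)/6=-217/510
seg 3: a=2, c=M3/2=73/170, d=(M4−M3)/(6·2)=-73/1020, b=Δ3−h3·(2M3+M4)/6=-656/255
t_q=3/4 → seg 0, τ=3/4; S=5+-2581/510·τ+0·τ²+1051/4590·τ³=2831/2176

  seg 0: a=5 b=-2581/510 c=0 d=1051/4590
  seg 1: a=-4 b=286/255 c=1051/510 d=-473/918
  seg 2: a=4 b=-217/510 c=-219/85 d=511/510
  seg 3: a=2 b=-656/255 c=73/170 d=-73/1020
S(3/4) = 2831/2176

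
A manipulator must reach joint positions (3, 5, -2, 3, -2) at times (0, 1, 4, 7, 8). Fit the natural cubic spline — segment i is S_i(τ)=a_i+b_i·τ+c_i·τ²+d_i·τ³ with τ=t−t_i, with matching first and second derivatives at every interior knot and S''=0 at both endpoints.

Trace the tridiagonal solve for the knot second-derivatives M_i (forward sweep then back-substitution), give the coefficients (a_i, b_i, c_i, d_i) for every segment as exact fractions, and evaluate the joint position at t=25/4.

Δ: Δ0=2, Δ1=-7/3, Δ2=5/3, Δ3=-5
row 1: diag=8, rhs=-26; c'=3/8, d'=-13/4
row 2: denom=12−3·3/8=87/8; d'=(24−3·-13/4)/(87/8)=90/29
row 3: denom=8−3·8/29=208/29; d'=(-40−3·90/29)/(208/29)=-55/8
back: M3=-55/8
back: M2=90/29−8/29·-55/8=5
back: M1=-13/4−3/8·5=-41/8
M: M0=0, M1=-41/8, M2=5, M3=-55/8, M4=0
seg 0: a=3, c=M0/2=0, d=(M1−M0)/(6·1)=-41/48, b=Δ0−h0·(2M0+M1)/6=137/48
seg 1: a=5, c=M1/2=-41/16, d=(M2−M1)/(6·3)=9/16, b=Δ1−h1·(2M1+M2)/6=7/24
seg 2: a=-2, c=M2/2=5/2, d=(M3−M2)/(6·3)=-95/144, b=Δ2−h2·(2M2+M3)/6=5/48
seg 3: a=3, c=M3/2=-55/16, d=(M4−M3)/(6·1)=55/48, b=Δ3−h3·(2M3+M4)/6=-65/24
t_q=25/4 → seg 2, τ=9/4; S=-2+5/48·τ+5/2·τ²+-95/144·τ³=3457/1024

  seg 0: a=3 b=137/48 c=0 d=-41/48
  seg 1: a=5 b=7/24 c=-41/16 d=9/16
  seg 2: a=-2 b=5/48 c=5/2 d=-95/144
  seg 3: a=3 b=-65/24 c=-55/16 d=55/48
S(25/4) = 3457/1024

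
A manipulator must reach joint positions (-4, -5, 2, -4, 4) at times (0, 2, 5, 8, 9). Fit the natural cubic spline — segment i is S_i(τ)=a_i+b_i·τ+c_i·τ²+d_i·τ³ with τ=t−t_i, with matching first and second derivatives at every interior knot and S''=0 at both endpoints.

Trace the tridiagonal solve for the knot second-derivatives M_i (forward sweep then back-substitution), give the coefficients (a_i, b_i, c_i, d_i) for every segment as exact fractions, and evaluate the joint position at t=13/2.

  seg 0: a=-4 b=-640/399 c=0 d=881/3192
  seg 1: a=-5 b=1363/798 c=881/532 d=-6931/14364
  seg 2: a=2 b=-2209/1596 c=-1072/399 d=11881/14364
  seg 3: a=-4 b=3853/798 c=2531/532 d=-2531/1596
S(13/2) = -14171/4256

Δ: Δ0=-1/2, Δ1=7/3, Δ2=-2, Δ3=8
row 1: diag=10, rhs=17; c'=3/10, d'=17/10
row 2: denom=12−3·3/10=111/10; d'=(-26−3·17/10)/(111/10)=-311/111
row 3: denom=8−3·10/37=266/37; d'=(60−3·-311/111)/(266/37)=2531/266
back: M3=2531/266
back: M2=-311/111−10/37·2531/266=-2144/399
back: M1=17/10−3/10·-2144/399=881/266
M: M0=0, M1=881/266, M2=-2144/399, M3=2531/266, M4=0
seg 0: a=-4, c=M0/2=0, d=(M1−M0)/(6·2)=881/3192, b=Δ0−h0·(2M0+M1)/6=-640/399
seg 1: a=-5, c=M1/2=881/532, d=(M2−M1)/(6·3)=-6931/14364, b=Δ1−h1·(2M1+M2)/6=1363/798
seg 2: a=2, c=M2/2=-1072/399, d=(M3−M2)/(6·3)=11881/14364, b=Δ2−h2·(2M2+M3)/6=-2209/1596
seg 3: a=-4, c=M3/2=2531/532, d=(M4−M3)/(6·1)=-2531/1596, b=Δ3−h3·(2M3+M4)/6=3853/798
t_q=13/2 → seg 2, τ=3/2; S=2+-2209/1596·τ+-1072/399·τ²+11881/14364·τ³=-14171/4256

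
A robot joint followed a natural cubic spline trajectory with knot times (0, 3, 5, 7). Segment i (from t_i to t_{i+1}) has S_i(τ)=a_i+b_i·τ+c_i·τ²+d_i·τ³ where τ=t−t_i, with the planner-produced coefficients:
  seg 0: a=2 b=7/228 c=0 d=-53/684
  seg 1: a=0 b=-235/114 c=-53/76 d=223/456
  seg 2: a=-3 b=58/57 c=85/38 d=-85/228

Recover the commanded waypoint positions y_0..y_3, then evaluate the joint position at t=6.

y_0 = S_0(0) = a_0 = 2
y_1 = S_1(0) = a_1 = 0
y_2 = S_2(0) = a_2 = -3
y_3 = S_2(2) = 5
t_q=6 is in segment 2 (τ=1); S_2(τ)=-9/76

y_0=2 y_1=0 y_2=-3 y_3=5
S(6) = -9/76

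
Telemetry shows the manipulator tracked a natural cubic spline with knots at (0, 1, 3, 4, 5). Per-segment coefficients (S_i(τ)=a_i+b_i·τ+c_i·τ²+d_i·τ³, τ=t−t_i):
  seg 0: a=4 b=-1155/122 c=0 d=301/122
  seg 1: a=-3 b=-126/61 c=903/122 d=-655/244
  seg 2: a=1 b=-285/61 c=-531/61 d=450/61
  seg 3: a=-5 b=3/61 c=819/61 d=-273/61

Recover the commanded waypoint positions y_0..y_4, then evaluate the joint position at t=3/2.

y_0 = S_0(0) = a_0 = 4
y_1 = S_1(0) = a_1 = -3
y_2 = S_2(0) = a_2 = 1
y_3 = S_3(0) = a_3 = -5
y_4 = S_3(1) = 4
t_q=3/2 is in segment 1 (τ=1/2); S_1(τ)=-4915/1952

y_0=4 y_1=-3 y_2=1 y_3=-5 y_4=4
S(3/2) = -4915/1952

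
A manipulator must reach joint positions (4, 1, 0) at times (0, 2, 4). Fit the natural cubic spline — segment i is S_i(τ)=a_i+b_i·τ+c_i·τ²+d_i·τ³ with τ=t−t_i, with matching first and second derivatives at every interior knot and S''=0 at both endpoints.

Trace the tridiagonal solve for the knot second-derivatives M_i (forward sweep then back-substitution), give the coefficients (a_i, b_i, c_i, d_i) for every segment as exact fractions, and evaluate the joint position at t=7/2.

Δ: Δ0=-3/2, Δ1=-1/2
row 1: diag=8, rhs=6; c'=1/4, d'=3/4
back: M1=3/4
M: M0=0, M1=3/4, M2=0
seg 0: a=4, c=M0/2=0, d=(M1−M0)/(6·2)=1/16, b=Δ0−h0·(2M0+M1)/6=-7/4
seg 1: a=1, c=M1/2=3/8, d=(M2−M1)/(6·2)=-1/16, b=Δ1−h1·(2M1+M2)/6=-1
t_q=7/2 → seg 1, τ=3/2; S=1+-1·τ+3/8·τ²+-1/16·τ³=17/128

  seg 0: a=4 b=-7/4 c=0 d=1/16
  seg 1: a=1 b=-1 c=3/8 d=-1/16
S(7/2) = 17/128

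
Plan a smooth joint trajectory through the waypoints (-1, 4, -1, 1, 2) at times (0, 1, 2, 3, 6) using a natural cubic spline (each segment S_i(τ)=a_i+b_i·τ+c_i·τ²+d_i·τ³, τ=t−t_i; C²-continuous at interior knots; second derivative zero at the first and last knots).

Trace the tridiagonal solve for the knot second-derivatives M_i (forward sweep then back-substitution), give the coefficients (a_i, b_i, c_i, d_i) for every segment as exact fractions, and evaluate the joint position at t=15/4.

Δ: Δ0=5, Δ1=-5, Δ2=2, Δ3=1/3
row 1: diag=4, rhs=-60; c'=1/4, d'=-15
row 2: denom=4−1·1/4=15/4; d'=(42−1·-15)/(15/4)=76/5
row 3: denom=8−1·4/15=116/15; d'=(-10−1·76/5)/(116/15)=-189/58
back: M3=-189/58
back: M2=76/5−4/15·-189/58=466/29
back: M1=-15−1/4·466/29=-1103/58
M: M0=0, M1=-1103/58, M2=466/29, M3=-189/58, M4=0
seg 0: a=-1, c=M0/2=0, d=(M1−M0)/(6·1)=-1103/348, b=Δ0−h0·(2M0+M1)/6=2843/348
seg 1: a=4, c=M1/2=-1103/116, d=(M2−M1)/(6·1)=2035/348, b=Δ1−h1·(2M1+M2)/6=-233/174
seg 2: a=-1, c=M2/2=233/29, d=(M3−M2)/(6·1)=-1121/348, b=Δ2−h2·(2M2+M3)/6=-979/348
seg 3: a=1, c=M3/2=-189/116, d=(M4−M3)/(6·3)=21/116, b=Δ3−h3·(2M3+M4)/6=625/174
t_q=15/4 → seg 3, τ=3/4; S=1+625/174·τ+-189/116·τ²+21/116·τ³=21187/7424

  seg 0: a=-1 b=2843/348 c=0 d=-1103/348
  seg 1: a=4 b=-233/174 c=-1103/116 d=2035/348
  seg 2: a=-1 b=-979/348 c=233/29 d=-1121/348
  seg 3: a=1 b=625/174 c=-189/116 d=21/116
S(15/4) = 21187/7424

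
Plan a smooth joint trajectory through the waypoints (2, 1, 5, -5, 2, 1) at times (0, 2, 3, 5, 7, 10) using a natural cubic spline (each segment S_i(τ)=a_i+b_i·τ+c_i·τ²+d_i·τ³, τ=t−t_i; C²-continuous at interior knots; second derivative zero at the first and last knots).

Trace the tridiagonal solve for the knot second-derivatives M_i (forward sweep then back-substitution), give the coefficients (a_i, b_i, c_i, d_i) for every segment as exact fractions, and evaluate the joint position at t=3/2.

  seg 0: a=2 b=-10039/3630 c=0 d=1028/1815
  seg 1: a=1 b=14633/3630 c=2056/605 d=-12449/3630
  seg 2: a=5 b=89/165 c=-8337/1210 d=14957/7260
  seg 3: a=-5 b=-4172/1815 c=662/121 d=-18671/14520
  seg 4: a=2 b=15083/3630 c=-5431/2420 d=5431/21780
S(3/2) = -573/2420

Δ: Δ0=-1/2, Δ1=4, Δ2=-5, Δ3=7/2, Δ4=-1/3
row 1: diag=6, rhs=27; c'=1/6, d'=9/2
row 2: denom=6−1·1/6=35/6; d'=(-54−1·9/2)/(35/6)=-351/35
row 3: denom=8−2·12/35=256/35; d'=(51−2·-351/35)/(256/35)=2487/256
row 4: denom=10−2·35/128=605/64; d'=(-23−2·2487/256)/(605/64)=-5431/1210
back: M4=-5431/1210
back: M3=2487/256−35/128·-5431/1210=1324/121
back: M2=-351/35−12/35·1324/121=-8337/605
back: M1=9/2−1/6·-8337/605=4112/605
M: M0=0, M1=4112/605, M2=-8337/605, M3=1324/121, M4=-5431/1210, M5=0
seg 0: a=2, c=M0/2=0, d=(M1−M0)/(6·2)=1028/1815, b=Δ0−h0·(2M0+M1)/6=-10039/3630
seg 1: a=1, c=M1/2=2056/605, d=(M2−M1)/(6·1)=-12449/3630, b=Δ1−h1·(2M1+M2)/6=14633/3630
seg 2: a=5, c=M2/2=-8337/1210, d=(M3−M2)/(6·2)=14957/7260, b=Δ2−h2·(2M2+M3)/6=89/165
seg 3: a=-5, c=M3/2=662/121, d=(M4−M3)/(6·2)=-18671/14520, b=Δ3−h3·(2M3+M4)/6=-4172/1815
seg 4: a=2, c=M4/2=-5431/2420, d=(M5−M4)/(6·3)=5431/21780, b=Δ4−h4·(2M4+M5)/6=15083/3630
t_q=3/2 → seg 0, τ=3/2; S=2+-10039/3630·τ+0·τ²+1028/1815·τ³=-573/2420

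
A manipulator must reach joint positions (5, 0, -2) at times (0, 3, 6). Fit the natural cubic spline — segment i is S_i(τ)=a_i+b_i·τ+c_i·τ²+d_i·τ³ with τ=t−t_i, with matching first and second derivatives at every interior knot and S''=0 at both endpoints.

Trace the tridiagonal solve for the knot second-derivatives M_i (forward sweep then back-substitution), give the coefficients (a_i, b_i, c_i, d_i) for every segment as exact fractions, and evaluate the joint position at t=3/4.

Δ: Δ0=-5/3, Δ1=-2/3
row 1: diag=12, rhs=6; c'=1/4, d'=1/2
back: M1=1/2
M: M0=0, M1=1/2, M2=0
seg 0: a=5, c=M0/2=0, d=(M1−M0)/(6·3)=1/36, b=Δ0−h0·(2M0+M1)/6=-23/12
seg 1: a=0, c=M1/2=1/4, d=(M2−M1)/(6·3)=-1/36, b=Δ1−h1·(2M1+M2)/6=-7/6
t_q=3/4 → seg 0, τ=3/4; S=5+-23/12·τ+0·τ²+1/36·τ³=915/256

  seg 0: a=5 b=-23/12 c=0 d=1/36
  seg 1: a=0 b=-7/6 c=1/4 d=-1/36
S(3/4) = 915/256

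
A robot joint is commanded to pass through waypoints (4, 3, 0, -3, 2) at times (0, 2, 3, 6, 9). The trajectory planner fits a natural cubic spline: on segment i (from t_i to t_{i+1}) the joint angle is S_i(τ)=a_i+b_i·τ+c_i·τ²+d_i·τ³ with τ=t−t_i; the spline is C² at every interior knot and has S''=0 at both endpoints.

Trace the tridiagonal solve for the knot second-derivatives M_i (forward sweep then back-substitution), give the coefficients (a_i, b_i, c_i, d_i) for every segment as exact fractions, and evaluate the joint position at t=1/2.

  seg 0: a=4 b=106/255 c=0 d=-467/2040
  seg 1: a=3 b=-1189/510 c=-467/340 d=719/1020
  seg 2: a=0 b=-3023/1020 c=63/85 d=-53/1836
  seg 3: a=-3 b=359/510 c=491/1020 d=-491/9180
S(1/2) = 4547/1088

Δ: Δ0=-1/2, Δ1=-3, Δ2=-1, Δ3=5/3
row 1: diag=6, rhs=-15; c'=1/6, d'=-5/2
row 2: denom=8−1·1/6=47/6; d'=(12−1·-5/2)/(47/6)=87/47
row 3: denom=12−3·18/47=510/47; d'=(16−3·87/47)/(510/47)=491/510
back: M3=491/510
back: M2=87/47−18/47·491/510=126/85
back: M1=-5/2−1/6·126/85=-467/170
M: M0=0, M1=-467/170, M2=126/85, M3=491/510, M4=0
seg 0: a=4, c=M0/2=0, d=(M1−M0)/(6·2)=-467/2040, b=Δ0−h0·(2M0+M1)/6=106/255
seg 1: a=3, c=M1/2=-467/340, d=(M2−M1)/(6·1)=719/1020, b=Δ1−h1·(2M1+M2)/6=-1189/510
seg 2: a=0, c=M2/2=63/85, d=(M3−M2)/(6·3)=-53/1836, b=Δ2−h2·(2M2+M3)/6=-3023/1020
seg 3: a=-3, c=M3/2=491/1020, d=(M4−M3)/(6·3)=-491/9180, b=Δ3−h3·(2M3+M4)/6=359/510
t_q=1/2 → seg 0, τ=1/2; S=4+106/255·τ+0·τ²+-467/2040·τ³=4547/1088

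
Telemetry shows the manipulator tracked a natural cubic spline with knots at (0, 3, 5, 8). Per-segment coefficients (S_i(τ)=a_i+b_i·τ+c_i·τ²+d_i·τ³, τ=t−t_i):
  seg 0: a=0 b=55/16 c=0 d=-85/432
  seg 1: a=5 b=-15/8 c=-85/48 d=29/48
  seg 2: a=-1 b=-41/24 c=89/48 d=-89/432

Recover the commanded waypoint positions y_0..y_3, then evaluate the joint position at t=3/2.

y_0=0 y_1=5 y_2=-1 y_3=5
S(3/2) = 575/128

y_0 = S_0(0) = a_0 = 0
y_1 = S_1(0) = a_1 = 5
y_2 = S_2(0) = a_2 = -1
y_3 = S_2(3) = 5
t_q=3/2 is in segment 0 (τ=3/2); S_0(τ)=575/128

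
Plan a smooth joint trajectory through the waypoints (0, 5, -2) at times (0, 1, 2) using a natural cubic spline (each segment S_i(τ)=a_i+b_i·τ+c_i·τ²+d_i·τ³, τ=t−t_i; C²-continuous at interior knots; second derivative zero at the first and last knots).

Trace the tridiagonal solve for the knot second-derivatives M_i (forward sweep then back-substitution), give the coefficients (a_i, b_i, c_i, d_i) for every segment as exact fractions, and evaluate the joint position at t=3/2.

  seg 0: a=0 b=8 c=0 d=-3
  seg 1: a=5 b=-1 c=-9 d=3
S(3/2) = 21/8

Δ: Δ0=5, Δ1=-7
row 1: diag=4, rhs=-72; c'=1/4, d'=-18
back: M1=-18
M: M0=0, M1=-18, M2=0
seg 0: a=0, c=M0/2=0, d=(M1−M0)/(6·1)=-3, b=Δ0−h0·(2M0+M1)/6=8
seg 1: a=5, c=M1/2=-9, d=(M2−M1)/(6·1)=3, b=Δ1−h1·(2M1+M2)/6=-1
t_q=3/2 → seg 1, τ=1/2; S=5+-1·τ+-9·τ²+3·τ³=21/8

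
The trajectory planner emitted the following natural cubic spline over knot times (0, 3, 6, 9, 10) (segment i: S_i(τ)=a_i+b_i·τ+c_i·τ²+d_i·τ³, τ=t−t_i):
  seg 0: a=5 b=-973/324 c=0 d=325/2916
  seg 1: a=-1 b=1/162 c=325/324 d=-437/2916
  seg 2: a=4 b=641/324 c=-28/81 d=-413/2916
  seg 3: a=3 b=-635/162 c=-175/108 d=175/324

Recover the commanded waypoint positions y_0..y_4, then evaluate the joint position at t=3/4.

y_0 = S_0(0) = a_0 = 5
y_1 = S_1(0) = a_1 = -1
y_2 = S_2(0) = a_2 = 4
y_3 = S_3(0) = a_3 = 3
y_4 = S_3(1) = -2
t_q=3/4 is in segment 0 (τ=3/4); S_0(τ)=6439/2304

y_0=5 y_1=-1 y_2=4 y_3=3 y_4=-2
S(3/4) = 6439/2304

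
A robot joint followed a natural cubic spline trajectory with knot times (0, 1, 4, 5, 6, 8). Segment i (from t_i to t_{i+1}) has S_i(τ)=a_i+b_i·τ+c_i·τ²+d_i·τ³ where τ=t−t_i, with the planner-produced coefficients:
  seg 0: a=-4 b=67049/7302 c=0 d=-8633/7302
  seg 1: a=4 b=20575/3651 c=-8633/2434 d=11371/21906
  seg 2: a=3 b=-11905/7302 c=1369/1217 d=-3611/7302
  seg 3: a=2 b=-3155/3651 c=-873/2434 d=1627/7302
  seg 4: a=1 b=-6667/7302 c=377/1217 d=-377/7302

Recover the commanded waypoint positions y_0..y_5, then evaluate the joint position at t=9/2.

y_0=-4 y_1=4 y_2=3 y_3=2 y_4=1 y_5=0
S(9/2) = 46815/19472

y_0 = S_0(0) = a_0 = -4
y_1 = S_1(0) = a_1 = 4
y_2 = S_2(0) = a_2 = 3
y_3 = S_3(0) = a_3 = 2
y_4 = S_4(0) = a_4 = 1
y_5 = S_4(2) = 0
t_q=9/2 is in segment 2 (τ=1/2); S_2(τ)=46815/19472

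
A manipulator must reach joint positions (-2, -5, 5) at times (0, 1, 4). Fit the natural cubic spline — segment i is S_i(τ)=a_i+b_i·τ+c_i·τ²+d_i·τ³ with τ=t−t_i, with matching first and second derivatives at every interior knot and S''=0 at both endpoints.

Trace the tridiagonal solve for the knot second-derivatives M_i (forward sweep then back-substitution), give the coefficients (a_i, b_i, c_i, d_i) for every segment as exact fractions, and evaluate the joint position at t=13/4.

  seg 0: a=-2 b=-91/24 c=0 d=19/24
  seg 1: a=-5 b=-17/12 c=19/8 d=-19/72
S(13/4) = 425/512

Δ: Δ0=-3, Δ1=10/3
row 1: diag=8, rhs=38; c'=3/8, d'=19/4
back: M1=19/4
M: M0=0, M1=19/4, M2=0
seg 0: a=-2, c=M0/2=0, d=(M1−M0)/(6·1)=19/24, b=Δ0−h0·(2M0+M1)/6=-91/24
seg 1: a=-5, c=M1/2=19/8, d=(M2−M1)/(6·3)=-19/72, b=Δ1−h1·(2M1+M2)/6=-17/12
t_q=13/4 → seg 1, τ=9/4; S=-5+-17/12·τ+19/8·τ²+-19/72·τ³=425/512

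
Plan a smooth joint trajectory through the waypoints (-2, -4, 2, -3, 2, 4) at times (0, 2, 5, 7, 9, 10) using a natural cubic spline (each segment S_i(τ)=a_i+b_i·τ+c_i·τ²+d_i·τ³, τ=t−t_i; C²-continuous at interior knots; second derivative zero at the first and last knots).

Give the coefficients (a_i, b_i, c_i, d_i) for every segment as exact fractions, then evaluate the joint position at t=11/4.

Δ: Δ0=-1, Δ1=2, Δ2=-5/2, Δ3=5/2, Δ4=2
row 1: diag=10, rhs=18; c'=3/10, d'=9/5
row 2: denom=10−3·3/10=91/10; d'=(-27−3·9/5)/(91/10)=-324/91
row 3: denom=8−2·20/91=688/91; d'=(30−2·-324/91)/(688/91)=1689/344
row 4: denom=6−2·91/344=941/172; d'=(-3−2·1689/344)/(941/172)=-2205/941
back: M4=-2205/941
back: M3=1689/344−91/344·-2205/941=10407/1882
back: M2=-324/91−20/91·10407/1882=-4494/941
back: M1=9/5−3/10·-4494/941=3042/941
M: M0=0, M1=3042/941, M2=-4494/941, M3=10407/1882, M4=-2205/941, M5=0
seg 0: a=-2, c=M0/2=0, d=(M1−M0)/(6·2)=507/1882, b=Δ0−h0·(2M0+M1)/6=-1955/941
seg 1: a=-4, c=M1/2=1521/941, d=(M2−M1)/(6·3)=-1256/2823, b=Δ1−h1·(2M1+M2)/6=1087/941
seg 2: a=2, c=M2/2=-2247/941, d=(M3−M2)/(6·2)=6465/7528, b=Δ2−h2·(2M2+M3)/6=-1091/941
seg 3: a=-3, c=M3/2=10407/3764, d=(M4−M3)/(6·2)=-4939/7528, b=Δ3−h3·(2M3+M4)/6=-763/1882
seg 4: a=2, c=M4/2=-2205/1882, d=(M5−M4)/(6·1)=735/1882, b=Δ4−h4·(2M4+M5)/6=2617/941
t_q=11/4 → seg 1, τ=3/4; S=-4+1087/941·τ+1521/941·τ²+-1256/2823·τ³=-36317/15056

  seg 0: a=-2 b=-1955/941 c=0 d=507/1882
  seg 1: a=-4 b=1087/941 c=1521/941 d=-1256/2823
  seg 2: a=2 b=-1091/941 c=-2247/941 d=6465/7528
  seg 3: a=-3 b=-763/1882 c=10407/3764 d=-4939/7528
  seg 4: a=2 b=2617/941 c=-2205/1882 d=735/1882
S(11/4) = -36317/15056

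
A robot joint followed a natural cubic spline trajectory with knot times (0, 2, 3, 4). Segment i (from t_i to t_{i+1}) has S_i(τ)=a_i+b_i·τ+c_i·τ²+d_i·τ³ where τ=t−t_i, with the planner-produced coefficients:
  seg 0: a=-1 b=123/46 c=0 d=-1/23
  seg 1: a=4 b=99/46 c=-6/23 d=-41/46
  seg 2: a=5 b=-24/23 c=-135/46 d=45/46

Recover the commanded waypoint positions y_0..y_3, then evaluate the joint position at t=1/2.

y_0 = S_0(0) = a_0 = -1
y_1 = S_1(0) = a_1 = 4
y_2 = S_2(0) = a_2 = 5
y_3 = S_2(1) = 2
t_q=1/2 is in segment 0 (τ=1/2); S_0(τ)=61/184

y_0=-1 y_1=4 y_2=5 y_3=2
S(1/2) = 61/184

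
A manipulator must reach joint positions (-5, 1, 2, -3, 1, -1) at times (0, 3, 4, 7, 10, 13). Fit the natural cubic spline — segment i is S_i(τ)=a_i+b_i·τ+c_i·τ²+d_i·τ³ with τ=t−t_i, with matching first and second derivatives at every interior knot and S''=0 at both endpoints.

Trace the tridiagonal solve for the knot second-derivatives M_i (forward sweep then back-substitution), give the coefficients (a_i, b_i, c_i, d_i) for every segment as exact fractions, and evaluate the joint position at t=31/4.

  seg 0: a=-5 b=620/283 c=0 d=-6/283
  seg 1: a=1 b=458/283 c=-54/283 d=-121/283
  seg 2: a=2 b=-13/283 c=-417/283 d=2377/7641
  seg 3: a=-3 b=-138/283 c=1126/849 d=-1832/7641
  seg 4: a=1 b=282/283 c=-706/849 d=706/7641
S(31/4) = -770/283

Δ: Δ0=2, Δ1=1, Δ2=-5/3, Δ3=4/3, Δ4=-2/3
row 1: diag=8, rhs=-6; c'=1/8, d'=-3/4
row 2: denom=8−1·1/8=63/8; d'=(-16−1·-3/4)/(63/8)=-122/63
row 3: denom=12−3·8/21=76/7; d'=(18−3·-122/63)/(76/7)=125/57
row 4: denom=12−3·21/76=849/76; d'=(-12−3·125/57)/(849/76)=-1412/849
back: M4=-1412/849
back: M3=125/57−21/76·-1412/849=2252/849
back: M2=-122/63−8/21·2252/849=-834/283
back: M1=-3/4−1/8·-834/283=-108/283
M: M0=0, M1=-108/283, M2=-834/283, M3=2252/849, M4=-1412/849, M5=0
seg 0: a=-5, c=M0/2=0, d=(M1−M0)/(6·3)=-6/283, b=Δ0−h0·(2M0+M1)/6=620/283
seg 1: a=1, c=M1/2=-54/283, d=(M2−M1)/(6·1)=-121/283, b=Δ1−h1·(2M1+M2)/6=458/283
seg 2: a=2, c=M2/2=-417/283, d=(M3−M2)/(6·3)=2377/7641, b=Δ2−h2·(2M2+M3)/6=-13/283
seg 3: a=-3, c=M3/2=1126/849, d=(M4−M3)/(6·3)=-1832/7641, b=Δ3−h3·(2M3+M4)/6=-138/283
seg 4: a=1, c=M4/2=-706/849, d=(M5−M4)/(6·3)=706/7641, b=Δ4−h4·(2M4+M5)/6=282/283
t_q=31/4 → seg 3, τ=3/4; S=-3+-138/283·τ+1126/849·τ²+-1832/7641·τ³=-770/283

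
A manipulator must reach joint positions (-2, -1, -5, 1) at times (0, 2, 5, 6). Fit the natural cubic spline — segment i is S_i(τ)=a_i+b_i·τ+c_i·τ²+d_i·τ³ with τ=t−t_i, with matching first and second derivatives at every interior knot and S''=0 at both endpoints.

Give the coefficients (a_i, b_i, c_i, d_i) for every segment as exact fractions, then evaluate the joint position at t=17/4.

  seg 0: a=-2 b=653/426 c=0 d=-55/213
  seg 1: a=-1 b=-667/426 c=-110/71 d=77/142
  seg 2: a=-5 b=805/213 c=473/142 d=-473/426
S(17/4) = -56251/9088

Δ: Δ0=1/2, Δ1=-4/3, Δ2=6
row 1: diag=10, rhs=-11; c'=3/10, d'=-11/10
row 2: denom=8−3·3/10=71/10; d'=(44−3·-11/10)/(71/10)=473/71
back: M2=473/71
back: M1=-11/10−3/10·473/71=-220/71
M: M0=0, M1=-220/71, M2=473/71, M3=0
seg 0: a=-2, c=M0/2=0, d=(M1−M0)/(6·2)=-55/213, b=Δ0−h0·(2M0+M1)/6=653/426
seg 1: a=-1, c=M1/2=-110/71, d=(M2−M1)/(6·3)=77/142, b=Δ1−h1·(2M1+M2)/6=-667/426
seg 2: a=-5, c=M2/2=473/142, d=(M3−M2)/(6·1)=-473/426, b=Δ2−h2·(2M2+M3)/6=805/213
t_q=17/4 → seg 1, τ=9/4; S=-1+-667/426·τ+-110/71·τ²+77/142·τ³=-56251/9088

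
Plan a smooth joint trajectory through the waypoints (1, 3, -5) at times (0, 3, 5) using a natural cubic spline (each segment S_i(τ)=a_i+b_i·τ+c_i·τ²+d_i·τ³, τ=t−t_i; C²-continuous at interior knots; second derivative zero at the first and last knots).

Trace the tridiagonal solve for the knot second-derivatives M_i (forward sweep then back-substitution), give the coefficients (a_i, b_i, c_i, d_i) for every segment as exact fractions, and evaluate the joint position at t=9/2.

Δ: Δ0=2/3, Δ1=-4
row 1: diag=10, rhs=-28; c'=1/5, d'=-14/5
back: M1=-14/5
M: M0=0, M1=-14/5, M2=0
seg 0: a=1, c=M0/2=0, d=(M1−M0)/(6·3)=-7/45, b=Δ0−h0·(2M0+M1)/6=31/15
seg 1: a=3, c=M1/2=-7/5, d=(M2−M1)/(6·2)=7/30, b=Δ1−h1·(2M1+M2)/6=-32/15
t_q=9/2 → seg 1, τ=3/2; S=3+-32/15·τ+-7/5·τ²+7/30·τ³=-41/16

  seg 0: a=1 b=31/15 c=0 d=-7/45
  seg 1: a=3 b=-32/15 c=-7/5 d=7/30
S(9/2) = -41/16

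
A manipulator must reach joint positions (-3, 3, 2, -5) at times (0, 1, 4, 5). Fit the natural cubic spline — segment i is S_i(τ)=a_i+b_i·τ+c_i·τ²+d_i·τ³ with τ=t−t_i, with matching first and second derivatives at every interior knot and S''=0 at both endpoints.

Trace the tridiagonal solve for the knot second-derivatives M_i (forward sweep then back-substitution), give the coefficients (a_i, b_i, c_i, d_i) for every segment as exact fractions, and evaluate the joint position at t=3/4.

Δ: Δ0=6, Δ1=-1/3, Δ2=-7
row 1: diag=8, rhs=-38; c'=3/8, d'=-19/4
row 2: denom=8−3·3/8=55/8; d'=(-40−3·-19/4)/(55/8)=-206/55
back: M2=-206/55
back: M1=-19/4−3/8·-206/55=-184/55
M: M0=0, M1=-184/55, M2=-206/55, M3=0
seg 0: a=-3, c=M0/2=0, d=(M1−M0)/(6·1)=-92/165, b=Δ0−h0·(2M0+M1)/6=1082/165
seg 1: a=3, c=M1/2=-92/55, d=(M2−M1)/(6·3)=-1/45, b=Δ1−h1·(2M1+M2)/6=806/165
seg 2: a=2, c=M2/2=-103/55, d=(M3−M2)/(6·1)=103/165, b=Δ2−h2·(2M2+M3)/6=-949/165
t_q=3/4 → seg 0, τ=3/4; S=-3+1082/165·τ+0·τ²+-92/165·τ³=1481/880

  seg 0: a=-3 b=1082/165 c=0 d=-92/165
  seg 1: a=3 b=806/165 c=-92/55 d=-1/45
  seg 2: a=2 b=-949/165 c=-103/55 d=103/165
S(3/4) = 1481/880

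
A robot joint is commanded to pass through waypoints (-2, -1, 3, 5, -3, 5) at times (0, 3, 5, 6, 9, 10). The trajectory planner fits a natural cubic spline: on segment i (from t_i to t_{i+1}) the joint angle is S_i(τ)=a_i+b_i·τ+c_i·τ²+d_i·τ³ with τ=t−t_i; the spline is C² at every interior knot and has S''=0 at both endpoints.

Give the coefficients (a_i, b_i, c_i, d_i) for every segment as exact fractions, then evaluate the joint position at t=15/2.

Δ: Δ0=1/3, Δ1=2, Δ2=2, Δ3=-8/3, Δ4=8
row 1: diag=10, rhs=10; c'=1/5, d'=1
row 2: denom=6−2·1/5=28/5; d'=(0−2·1)/(28/5)=-5/14
row 3: denom=8−1·5/28=219/28; d'=(-28−1·-5/14)/(219/28)=-258/73
row 4: denom=8−3·28/73=500/73; d'=(64−3·-258/73)/(500/73)=2723/250
back: M4=2723/250
back: M3=-258/73−28/73·2723/250=-964/125
back: M2=-5/14−5/28·-964/125=51/50
back: M1=1−1/5·51/50=199/250
M: M0=0, M1=199/250, M2=51/50, M3=-964/125, M4=2723/250, M5=0
seg 0: a=-2, c=M0/2=0, d=(M1−M0)/(6·3)=199/4500, b=Δ0−h0·(2M0+M1)/6=-97/1500
seg 1: a=-1, c=M1/2=199/500, d=(M2−M1)/(6·2)=7/375, b=Δ1−h1·(2M1+M2)/6=847/750
seg 2: a=3, c=M2/2=51/100, d=(M3−M2)/(6·1)=-2183/1500, b=Δ2−h2·(2M2+M3)/6=2209/750
seg 3: a=5, c=M3/2=-482/125, d=(M4−M3)/(6·3)=4651/4500, b=Δ3−h3·(2M3+M4)/6=-601/1500
seg 4: a=-3, c=M4/2=2723/500, d=(M5−M4)/(6·1)=-2723/1500, b=Δ4−h4·(2M4+M5)/6=3277/750
t_q=15/2 → seg 3, τ=3/2; S=5+-601/1500·τ+-482/125·τ²+4651/4500·τ³=-631/800

  seg 0: a=-2 b=-97/1500 c=0 d=199/4500
  seg 1: a=-1 b=847/750 c=199/500 d=7/375
  seg 2: a=3 b=2209/750 c=51/100 d=-2183/1500
  seg 3: a=5 b=-601/1500 c=-482/125 d=4651/4500
  seg 4: a=-3 b=3277/750 c=2723/500 d=-2723/1500
S(15/2) = -631/800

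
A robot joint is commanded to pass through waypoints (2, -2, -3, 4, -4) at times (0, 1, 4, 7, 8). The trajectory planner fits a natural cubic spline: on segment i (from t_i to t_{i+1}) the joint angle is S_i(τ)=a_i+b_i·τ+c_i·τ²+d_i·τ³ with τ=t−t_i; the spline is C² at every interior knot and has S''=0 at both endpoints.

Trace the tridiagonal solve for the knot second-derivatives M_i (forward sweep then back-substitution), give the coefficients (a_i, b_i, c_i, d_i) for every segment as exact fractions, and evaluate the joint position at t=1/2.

Δ: Δ0=-4, Δ1=-1/3, Δ2=7/3, Δ3=-8
row 1: diag=8, rhs=22; c'=3/8, d'=11/4
row 2: denom=12−3·3/8=87/8; d'=(16−3·11/4)/(87/8)=62/87
row 3: denom=8−3·8/29=208/29; d'=(-62−3·62/87)/(208/29)=-465/52
back: M3=-465/52
back: M2=62/87−8/29·-465/52=124/39
back: M1=11/4−3/8·124/39=81/52
M: M0=0, M1=81/52, M2=124/39, M3=-465/52, M4=0
seg 0: a=2, c=M0/2=0, d=(M1−M0)/(6·1)=27/104, b=Δ0−h0·(2M0+M1)/6=-443/104
seg 1: a=-2, c=M1/2=81/104, d=(M2−M1)/(6·3)=253/2808, b=Δ1−h1·(2M1+M2)/6=-181/52
seg 2: a=-3, c=M2/2=62/39, d=(M3−M2)/(6·3)=-1891/2808, b=Δ2−h2·(2M2+M3)/6=29/8
seg 3: a=4, c=M3/2=-465/104, d=(M4−M3)/(6·1)=155/104, b=Δ3−h3·(2M3+M4)/6=-261/52
t_q=1/2 → seg 0, τ=1/2; S=2+-443/104·τ+0·τ²+27/104·τ³=-81/832

  seg 0: a=2 b=-443/104 c=0 d=27/104
  seg 1: a=-2 b=-181/52 c=81/104 d=253/2808
  seg 2: a=-3 b=29/8 c=62/39 d=-1891/2808
  seg 3: a=4 b=-261/52 c=-465/104 d=155/104
S(1/2) = -81/832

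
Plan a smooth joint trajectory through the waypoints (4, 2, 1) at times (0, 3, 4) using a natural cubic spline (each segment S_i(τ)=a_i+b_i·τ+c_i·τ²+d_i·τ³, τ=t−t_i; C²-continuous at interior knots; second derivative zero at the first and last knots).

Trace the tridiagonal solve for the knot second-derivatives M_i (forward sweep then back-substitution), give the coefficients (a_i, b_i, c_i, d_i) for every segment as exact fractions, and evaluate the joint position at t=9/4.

Δ: Δ0=-2/3, Δ1=-1
row 1: diag=8, rhs=-2; c'=1/8, d'=-1/4
back: M1=-1/4
M: M0=0, M1=-1/4, M2=0
seg 0: a=4, c=M0/2=0, d=(M1−M0)/(6·3)=-1/72, b=Δ0−h0·(2M0+M1)/6=-13/24
seg 1: a=2, c=M1/2=-1/8, d=(M2−M1)/(6·1)=1/24, b=Δ1−h1·(2M1+M2)/6=-11/12
t_q=9/4 → seg 0, τ=9/4; S=4+-13/24·τ+0·τ²+-1/72·τ³=1343/512

  seg 0: a=4 b=-13/24 c=0 d=-1/72
  seg 1: a=2 b=-11/12 c=-1/8 d=1/24
S(9/4) = 1343/512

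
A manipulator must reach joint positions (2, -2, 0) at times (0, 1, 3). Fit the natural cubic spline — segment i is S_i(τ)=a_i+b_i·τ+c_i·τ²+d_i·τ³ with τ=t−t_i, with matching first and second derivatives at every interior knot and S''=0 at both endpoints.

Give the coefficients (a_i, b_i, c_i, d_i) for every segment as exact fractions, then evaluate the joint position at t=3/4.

  seg 0: a=2 b=-29/6 c=0 d=5/6
  seg 1: a=-2 b=-7/3 c=5/2 d=-5/12
S(3/4) = -163/128

Δ: Δ0=-4, Δ1=1
row 1: diag=6, rhs=30; c'=1/3, d'=5
back: M1=5
M: M0=0, M1=5, M2=0
seg 0: a=2, c=M0/2=0, d=(M1−M0)/(6·1)=5/6, b=Δ0−h0·(2M0+M1)/6=-29/6
seg 1: a=-2, c=M1/2=5/2, d=(M2−M1)/(6·2)=-5/12, b=Δ1−h1·(2M1+M2)/6=-7/3
t_q=3/4 → seg 0, τ=3/4; S=2+-29/6·τ+0·τ²+5/6·τ³=-163/128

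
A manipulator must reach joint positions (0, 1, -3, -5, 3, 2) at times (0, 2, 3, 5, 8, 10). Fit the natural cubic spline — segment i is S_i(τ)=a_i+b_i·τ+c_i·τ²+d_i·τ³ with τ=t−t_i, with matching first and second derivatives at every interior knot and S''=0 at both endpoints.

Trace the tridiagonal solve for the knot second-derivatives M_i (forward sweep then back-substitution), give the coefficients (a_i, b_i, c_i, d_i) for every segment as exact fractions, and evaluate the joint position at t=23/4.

  seg 0: a=0 b=38327/17670 c=0 d=-7373/17670
  seg 1: a=1 b=-50149/17670 c=-7373/2945 d=23707/17670
  seg 2: a=-3 b=-33752/8835 c=8961/5890 d=-983/17670
  seg 3: a=-5 b=14116/8835 c=1399/1178 d=-14689/53010
  seg 4: a=3 b=21941/17670 c=-3847/2945 d=3847/17670
S(23/4) = -245067/75392

Δ: Δ0=1/2, Δ1=-4, Δ2=-1, Δ3=8/3, Δ4=-1/2
row 1: diag=6, rhs=-27; c'=1/6, d'=-9/2
row 2: denom=6−1·1/6=35/6; d'=(18−1·-9/2)/(35/6)=27/7
row 3: denom=10−2·12/35=326/35; d'=(22−2·27/7)/(326/35)=250/163
row 4: denom=10−3·105/326=2945/326; d'=(-19−3·250/163)/(2945/326)=-7694/2945
back: M4=-7694/2945
back: M3=250/163−105/326·-7694/2945=1399/589
back: M2=27/7−12/35·1399/589=8961/2945
back: M1=-9/2−1/6·8961/2945=-14746/2945
M: M0=0, M1=-14746/2945, M2=8961/2945, M3=1399/589, M4=-7694/2945, M5=0
seg 0: a=0, c=M0/2=0, d=(M1−M0)/(6·2)=-7373/17670, b=Δ0−h0·(2M0+M1)/6=38327/17670
seg 1: a=1, c=M1/2=-7373/2945, d=(M2−M1)/(6·1)=23707/17670, b=Δ1−h1·(2M1+M2)/6=-50149/17670
seg 2: a=-3, c=M2/2=8961/5890, d=(M3−M2)/(6·2)=-983/17670, b=Δ2−h2·(2M2+M3)/6=-33752/8835
seg 3: a=-5, c=M3/2=1399/1178, d=(M4−M3)/(6·3)=-14689/53010, b=Δ3−h3·(2M3+M4)/6=14116/8835
seg 4: a=3, c=M4/2=-3847/2945, d=(M5−M4)/(6·2)=3847/17670, b=Δ4−h4·(2M4+M5)/6=21941/17670
t_q=23/4 → seg 3, τ=3/4; S=-5+14116/8835·τ+1399/1178·τ²+-14689/53010·τ³=-245067/75392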